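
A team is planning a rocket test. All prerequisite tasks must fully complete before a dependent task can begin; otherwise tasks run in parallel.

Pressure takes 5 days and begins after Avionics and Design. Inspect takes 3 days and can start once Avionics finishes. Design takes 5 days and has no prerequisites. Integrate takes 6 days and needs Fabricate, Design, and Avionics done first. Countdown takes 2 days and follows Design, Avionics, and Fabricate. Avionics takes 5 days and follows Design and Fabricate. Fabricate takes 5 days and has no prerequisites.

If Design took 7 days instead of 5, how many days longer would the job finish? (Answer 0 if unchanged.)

2

The binding path is Design→Avionics→Integrate = 5+5+6 = 16; finish at 16 days.
Design is on the critical path; changing it to 7 makes that path 18 days.
The critical path is still Design→Avionics→Integrate; finish is now 18 days.
Change in finish: 18 − 16 = +2 days.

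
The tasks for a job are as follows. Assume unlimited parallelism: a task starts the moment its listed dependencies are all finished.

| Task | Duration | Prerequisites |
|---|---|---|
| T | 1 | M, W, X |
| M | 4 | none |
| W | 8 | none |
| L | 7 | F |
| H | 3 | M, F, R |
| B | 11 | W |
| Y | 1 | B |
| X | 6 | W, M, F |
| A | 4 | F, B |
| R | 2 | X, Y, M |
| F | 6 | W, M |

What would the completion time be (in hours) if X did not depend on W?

25

Original critical path: W→F→X→R→H = 8+6+6+2+3 = 25 ⇒ 25 hours.
Dropping W→X doesn't change X's earliest start (14); another predecessor still binds.
New critical path: W→F→X→R→H = 8+6+6+2+3 = 25 ⇒ 25 hours.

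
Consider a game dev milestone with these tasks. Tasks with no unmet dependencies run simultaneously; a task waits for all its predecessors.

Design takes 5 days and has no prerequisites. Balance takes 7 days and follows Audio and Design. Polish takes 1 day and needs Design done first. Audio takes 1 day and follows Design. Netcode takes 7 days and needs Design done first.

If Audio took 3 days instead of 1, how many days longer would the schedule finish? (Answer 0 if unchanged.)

Actual critical path: Design→Audio→Balance = 5+1+7 = 13 ⇒ 13 days.
Since Audio is critical, the +2 change carries straight to that chain (now 15 days).
The critical path is still Design→Audio→Balance; finish is now 15 days.
Change in finish: 15 − 13 = +2 days.

2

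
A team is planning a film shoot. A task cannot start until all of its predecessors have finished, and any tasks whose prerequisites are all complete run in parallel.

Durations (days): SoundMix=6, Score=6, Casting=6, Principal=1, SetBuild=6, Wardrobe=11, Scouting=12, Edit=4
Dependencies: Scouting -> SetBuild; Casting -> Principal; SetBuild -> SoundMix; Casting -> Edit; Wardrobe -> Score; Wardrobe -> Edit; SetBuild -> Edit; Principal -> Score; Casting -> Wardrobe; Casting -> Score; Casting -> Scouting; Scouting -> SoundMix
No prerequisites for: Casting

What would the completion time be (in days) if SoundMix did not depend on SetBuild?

28

Original critical path: Casting→Scouting→SetBuild→SoundMix = 6+12+6+6 = 30 ⇒ 30 days.
Without SetBuild→SoundMix, SoundMix's earliest start moves from 24 to 18.
The longest chain is now Casting→Scouting→SetBuild→Edit = 6+12+6+4 = 28, so the project takes 28 days.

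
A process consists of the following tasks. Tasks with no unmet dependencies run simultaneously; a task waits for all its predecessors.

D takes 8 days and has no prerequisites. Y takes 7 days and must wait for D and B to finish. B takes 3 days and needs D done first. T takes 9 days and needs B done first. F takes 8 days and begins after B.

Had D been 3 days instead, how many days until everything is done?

15

The binding path is D→B→T = 8+3+9 = 20; finish at 20 days.
Since D is critical, the -5 change carries straight to that chain (now 15 days).
The critical path is still D→B→T; finish is now 15 days.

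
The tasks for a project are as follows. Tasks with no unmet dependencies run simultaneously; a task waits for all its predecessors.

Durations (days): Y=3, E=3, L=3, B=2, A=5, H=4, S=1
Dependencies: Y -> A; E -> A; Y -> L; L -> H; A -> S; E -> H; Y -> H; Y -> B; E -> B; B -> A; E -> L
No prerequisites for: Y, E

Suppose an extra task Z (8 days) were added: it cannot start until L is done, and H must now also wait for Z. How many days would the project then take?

18

Originally the project takes 11 days.
With Z inserted, H now waits for max(Y, L, E, Z).
New critical path: Y→L→Z→H = 3+3+8+4 = 18 ⇒ 18 days.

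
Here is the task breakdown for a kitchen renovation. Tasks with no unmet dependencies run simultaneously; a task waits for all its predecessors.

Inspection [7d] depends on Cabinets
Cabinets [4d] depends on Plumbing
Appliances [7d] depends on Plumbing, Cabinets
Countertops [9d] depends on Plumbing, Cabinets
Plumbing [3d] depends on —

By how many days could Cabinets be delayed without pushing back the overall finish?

The longest chain is Plumbing→Cabinets→Countertops = 3+4+9 = 16; overall finish 16 days.
Cabinets finishes as early as 7 and must finish by 7.
Float = 16 − 16 = 0.

0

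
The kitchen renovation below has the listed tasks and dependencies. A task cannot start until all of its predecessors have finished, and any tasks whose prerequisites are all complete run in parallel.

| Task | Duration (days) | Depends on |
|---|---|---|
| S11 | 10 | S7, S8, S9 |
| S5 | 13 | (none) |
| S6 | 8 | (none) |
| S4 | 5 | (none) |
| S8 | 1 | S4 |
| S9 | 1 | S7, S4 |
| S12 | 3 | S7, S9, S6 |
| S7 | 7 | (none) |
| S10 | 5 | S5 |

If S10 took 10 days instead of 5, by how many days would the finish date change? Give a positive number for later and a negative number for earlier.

5

Actual critical path: S5→S10 = 13+5 = 18 ⇒ 18 days.
S10 lies on that path, so at 10 days the path becomes 23 days.
No other chain overtakes it, so the finish is 23 days.
Change in finish: 23 − 18 = +5 days.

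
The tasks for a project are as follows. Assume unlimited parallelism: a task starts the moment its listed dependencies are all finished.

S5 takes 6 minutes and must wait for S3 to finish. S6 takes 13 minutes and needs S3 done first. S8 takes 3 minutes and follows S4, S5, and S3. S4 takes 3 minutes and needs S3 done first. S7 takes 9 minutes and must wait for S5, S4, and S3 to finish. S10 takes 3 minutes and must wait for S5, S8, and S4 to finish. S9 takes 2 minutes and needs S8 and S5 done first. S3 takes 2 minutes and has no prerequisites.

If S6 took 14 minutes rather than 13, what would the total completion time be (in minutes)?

As given, the longest chain is S3→S5→S7 = 2+6+9 = 17, so the finish is 17 minutes.
S6 has 2 minutes of float (longest path through it is 15).
The critical path is still S3→S5→S7; finish is now 17 minutes.

17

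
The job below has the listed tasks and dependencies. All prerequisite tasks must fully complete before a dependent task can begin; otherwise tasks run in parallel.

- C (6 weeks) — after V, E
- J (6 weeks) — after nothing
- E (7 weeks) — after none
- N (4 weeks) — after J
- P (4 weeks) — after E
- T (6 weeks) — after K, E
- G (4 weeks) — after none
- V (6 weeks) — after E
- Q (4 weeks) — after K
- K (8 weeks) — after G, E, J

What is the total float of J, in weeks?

E→K→T = 7+8+6 = 21 sets the makespan at 21 weeks.
J finishes as early as 6 and must finish by 7.
So J can slip 7 − 6 = 1 week.

1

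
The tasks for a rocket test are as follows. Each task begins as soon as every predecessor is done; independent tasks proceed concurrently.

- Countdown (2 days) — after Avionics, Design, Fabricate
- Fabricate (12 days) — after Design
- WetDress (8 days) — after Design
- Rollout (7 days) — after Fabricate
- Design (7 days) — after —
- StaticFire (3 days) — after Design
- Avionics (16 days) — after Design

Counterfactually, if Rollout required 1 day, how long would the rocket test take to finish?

25

Critical path before the change: Design→Fabricate→Rollout = 7+12+7 = 26 giving 26 days.
Since Rollout is critical, the -6 change carries straight to that chain (now 20 days).
New critical path: Design→Avionics→Countdown = 7+16+2 = 25 ⇒ 25 days.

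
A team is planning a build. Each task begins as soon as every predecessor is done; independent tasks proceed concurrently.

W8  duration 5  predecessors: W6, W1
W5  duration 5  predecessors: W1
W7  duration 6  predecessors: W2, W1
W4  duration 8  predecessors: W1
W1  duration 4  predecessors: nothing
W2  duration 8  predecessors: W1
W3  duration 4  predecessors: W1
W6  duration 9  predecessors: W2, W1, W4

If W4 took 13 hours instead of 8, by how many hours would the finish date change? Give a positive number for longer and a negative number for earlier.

The binding path is W1→W4→W6→W8 = 4+8+9+5 = 26; finish at 26 hours.
Since W4 is critical, the +5 change carries straight to that chain (now 31 hours).
That remains the longest chain; total 31 hours.
Change in finish: 31 − 26 = +5 hours.

5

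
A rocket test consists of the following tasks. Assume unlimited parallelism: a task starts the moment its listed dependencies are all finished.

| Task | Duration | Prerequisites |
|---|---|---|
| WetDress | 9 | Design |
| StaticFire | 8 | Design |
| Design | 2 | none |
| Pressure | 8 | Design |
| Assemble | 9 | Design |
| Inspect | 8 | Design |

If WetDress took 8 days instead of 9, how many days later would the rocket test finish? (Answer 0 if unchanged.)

As given, the longest chain is Design→WetDress = 2+9 = 11, so the finish is 11 days.
Since WetDress is critical, the -1 change carries straight to that chain (now 10 days).
Now Design→Assemble = 2+9 = 11 is longest, so the finish becomes 11 days.
Change in finish: 11 − 11 = +0 days.

0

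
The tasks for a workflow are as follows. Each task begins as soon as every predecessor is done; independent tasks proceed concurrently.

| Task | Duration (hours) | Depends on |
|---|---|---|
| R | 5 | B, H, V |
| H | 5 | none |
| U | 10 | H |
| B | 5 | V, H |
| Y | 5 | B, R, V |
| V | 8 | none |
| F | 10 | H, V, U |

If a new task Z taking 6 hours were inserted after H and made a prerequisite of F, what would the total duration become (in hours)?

25

Originally the job takes 25 hours.
With Z inserted, F now waits for max(H, V, U, Z).
New critical path: H→U→F = 5+10+10 = 25 ⇒ 25 hours.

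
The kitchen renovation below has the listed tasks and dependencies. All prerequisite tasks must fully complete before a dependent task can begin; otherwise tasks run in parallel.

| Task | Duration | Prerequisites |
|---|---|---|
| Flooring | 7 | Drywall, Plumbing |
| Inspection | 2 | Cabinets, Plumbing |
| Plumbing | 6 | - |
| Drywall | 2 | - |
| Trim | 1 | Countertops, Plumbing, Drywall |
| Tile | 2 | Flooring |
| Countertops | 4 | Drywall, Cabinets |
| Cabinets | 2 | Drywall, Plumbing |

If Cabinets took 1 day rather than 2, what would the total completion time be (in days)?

15

The binding path is Plumbing→Flooring→Tile = 6+7+2 = 15; finish at 15 days.
Cabinets has 2 days of float (longest path through it is 13).
The critical path is still Plumbing→Flooring→Tile; finish is now 15 days.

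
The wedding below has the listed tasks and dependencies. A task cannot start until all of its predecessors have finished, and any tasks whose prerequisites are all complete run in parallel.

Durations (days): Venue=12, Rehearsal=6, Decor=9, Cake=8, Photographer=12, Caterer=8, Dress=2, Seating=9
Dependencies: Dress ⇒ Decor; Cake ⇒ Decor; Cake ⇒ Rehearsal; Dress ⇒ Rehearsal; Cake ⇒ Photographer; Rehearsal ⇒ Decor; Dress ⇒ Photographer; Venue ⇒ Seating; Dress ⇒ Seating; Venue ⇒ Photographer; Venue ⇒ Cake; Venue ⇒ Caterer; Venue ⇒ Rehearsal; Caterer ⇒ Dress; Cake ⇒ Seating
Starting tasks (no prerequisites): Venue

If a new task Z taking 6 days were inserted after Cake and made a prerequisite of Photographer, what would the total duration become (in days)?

Originally the job takes 37 days.
With Z inserted, Photographer now waits for max(Cake, Dress, Venue, Z).
New critical path: Venue→Cake→Z→Photographer = 12+8+6+12 = 38 ⇒ 38 days.

38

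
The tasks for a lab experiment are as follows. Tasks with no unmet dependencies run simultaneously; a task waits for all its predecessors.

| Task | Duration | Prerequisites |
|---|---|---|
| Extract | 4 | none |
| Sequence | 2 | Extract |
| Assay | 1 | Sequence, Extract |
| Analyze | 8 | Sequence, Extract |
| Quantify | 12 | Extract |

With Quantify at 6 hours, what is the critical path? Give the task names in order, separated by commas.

Extract, Sequence, Analyze

Actual critical path: Extract→Quantify = 4+12 = 16 ⇒ 16 hours.
Quantify is on the critical path; changing it to 6 makes that path 10 hours.
New critical path: Extract→Sequence→Analyze = 4+2+8 = 14 ⇒ 14 hours.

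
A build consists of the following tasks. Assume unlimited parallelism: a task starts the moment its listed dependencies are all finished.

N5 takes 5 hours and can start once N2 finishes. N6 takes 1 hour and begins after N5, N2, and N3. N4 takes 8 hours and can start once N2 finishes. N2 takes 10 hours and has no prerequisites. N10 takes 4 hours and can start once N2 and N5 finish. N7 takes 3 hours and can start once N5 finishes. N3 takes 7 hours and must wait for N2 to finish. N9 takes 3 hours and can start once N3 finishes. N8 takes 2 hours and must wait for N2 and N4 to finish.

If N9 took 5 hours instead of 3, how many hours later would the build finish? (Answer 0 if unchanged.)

Actual critical path: N2→N3→N9 = 10+7+3 = 20 ⇒ 20 hours.
Since N9 is critical, the +2 change carries straight to that chain (now 22 hours).
That remains the longest chain; total 22 hours.
Change in finish: 22 − 20 = +2 hours.

2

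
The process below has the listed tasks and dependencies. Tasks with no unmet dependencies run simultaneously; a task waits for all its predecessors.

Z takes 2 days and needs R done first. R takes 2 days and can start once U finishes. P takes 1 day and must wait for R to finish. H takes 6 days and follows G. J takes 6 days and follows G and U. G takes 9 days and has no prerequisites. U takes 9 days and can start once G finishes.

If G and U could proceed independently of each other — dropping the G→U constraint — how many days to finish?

With the dependency in place, G→U→J = 9+9+6 = 24 sets the finish at 24 days.
Without G→U, U's earliest start moves from 9 to 0.
The longest chain is now G→J = 9+6 = 15, so the plan takes 15 days.

15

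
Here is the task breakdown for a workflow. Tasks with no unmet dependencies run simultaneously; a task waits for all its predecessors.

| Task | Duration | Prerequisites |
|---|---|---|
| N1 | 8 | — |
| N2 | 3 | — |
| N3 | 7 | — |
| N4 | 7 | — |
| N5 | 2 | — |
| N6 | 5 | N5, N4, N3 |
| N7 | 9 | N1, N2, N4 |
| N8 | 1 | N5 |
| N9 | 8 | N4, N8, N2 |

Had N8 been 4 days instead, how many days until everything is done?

Actual critical path: N1→N7 = 8+9 = 17 ⇒ 17 days.
N8 has 6 days of float (longest path through it is 11).
The critical path is still N1→N7; finish is now 17 days.

17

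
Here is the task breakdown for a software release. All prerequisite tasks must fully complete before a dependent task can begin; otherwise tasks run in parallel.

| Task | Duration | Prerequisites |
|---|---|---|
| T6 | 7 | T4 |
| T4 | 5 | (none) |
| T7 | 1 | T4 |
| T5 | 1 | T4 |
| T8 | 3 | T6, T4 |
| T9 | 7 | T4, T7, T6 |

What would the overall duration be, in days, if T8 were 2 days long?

19

The binding path is T4→T6→T9 = 5+7+7 = 19; finish at 19 days.
T8 has 4 days of float (longest path through it is 15).
No other chain overtakes it, so the finish is 19 days.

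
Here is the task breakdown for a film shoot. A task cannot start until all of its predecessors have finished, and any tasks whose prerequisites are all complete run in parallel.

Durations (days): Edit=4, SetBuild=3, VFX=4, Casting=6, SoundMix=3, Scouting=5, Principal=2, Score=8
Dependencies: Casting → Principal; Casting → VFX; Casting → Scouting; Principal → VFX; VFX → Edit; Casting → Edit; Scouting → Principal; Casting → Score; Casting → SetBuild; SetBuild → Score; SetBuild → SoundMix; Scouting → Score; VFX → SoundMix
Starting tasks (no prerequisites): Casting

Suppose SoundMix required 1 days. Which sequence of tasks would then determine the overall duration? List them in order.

Critical path before the change: Casting→Scouting→Principal→VFX→Edit = 6+5+2+4+4 = 21 giving 21 days.
The longest path through SoundMix is only 20 days, so SoundMix has float 1.
The critical path is still Casting→Scouting→Principal→VFX→Edit; finish is now 21 days.

Casting, Scouting, Principal, VFX, Edit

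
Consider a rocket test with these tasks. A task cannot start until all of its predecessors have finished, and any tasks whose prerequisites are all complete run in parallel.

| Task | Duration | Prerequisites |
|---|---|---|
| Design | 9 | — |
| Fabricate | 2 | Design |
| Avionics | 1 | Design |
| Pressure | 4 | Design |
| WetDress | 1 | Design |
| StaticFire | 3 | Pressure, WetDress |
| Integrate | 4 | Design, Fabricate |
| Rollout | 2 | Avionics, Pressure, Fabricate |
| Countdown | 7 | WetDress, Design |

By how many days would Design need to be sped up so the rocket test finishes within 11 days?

Current finish: 17 days; target: 11.
Design is on every critical path, so each day cut from Design cuts the finish by one (this holds down to a finish of 9).
Need 17 − 11 = 6 days off Design → Design becomes 3 days, finish becomes 11.

6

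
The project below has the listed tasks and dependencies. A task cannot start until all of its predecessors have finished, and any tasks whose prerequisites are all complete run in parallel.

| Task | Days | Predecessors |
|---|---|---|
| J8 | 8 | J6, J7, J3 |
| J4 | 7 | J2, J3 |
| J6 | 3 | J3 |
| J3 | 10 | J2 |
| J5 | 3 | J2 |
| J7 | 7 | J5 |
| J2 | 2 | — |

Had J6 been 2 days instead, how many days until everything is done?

22

As given, the longest chain is J2→J3→J6→J8 = 2+10+3+8 = 23, so the finish is 23 days.
J6 lies on that path, so at 2 days the path becomes 22 days.
That remains the longest chain; total 22 days.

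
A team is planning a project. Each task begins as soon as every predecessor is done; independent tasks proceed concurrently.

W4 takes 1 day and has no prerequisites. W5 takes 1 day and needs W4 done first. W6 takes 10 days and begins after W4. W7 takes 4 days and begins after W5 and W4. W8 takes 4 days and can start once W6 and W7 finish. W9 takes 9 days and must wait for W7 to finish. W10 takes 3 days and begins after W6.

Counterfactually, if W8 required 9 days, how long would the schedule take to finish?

Critical path before the change: W4→W6→W8 = 1+10+4 = 15 giving 15 days.
Since W8 is critical, the +5 change carries straight to that chain (now 20 days).
That remains the longest chain; total 20 days.

20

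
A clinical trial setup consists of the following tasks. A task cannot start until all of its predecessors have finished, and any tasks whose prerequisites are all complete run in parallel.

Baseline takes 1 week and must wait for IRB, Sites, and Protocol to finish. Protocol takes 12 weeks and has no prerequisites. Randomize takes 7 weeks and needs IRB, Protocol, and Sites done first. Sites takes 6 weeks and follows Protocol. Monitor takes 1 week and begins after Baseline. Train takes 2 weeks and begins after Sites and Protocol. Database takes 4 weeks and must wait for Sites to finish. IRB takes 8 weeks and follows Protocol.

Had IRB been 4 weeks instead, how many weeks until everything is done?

As given, the longest chain is Protocol→IRB→Randomize = 12+8+7 = 27, so the finish is 27 weeks.
IRB is on the critical path; changing it to 4 makes that path 23 weeks.
New critical path: Protocol→Sites→Randomize = 12+6+7 = 25 ⇒ 25 weeks.

25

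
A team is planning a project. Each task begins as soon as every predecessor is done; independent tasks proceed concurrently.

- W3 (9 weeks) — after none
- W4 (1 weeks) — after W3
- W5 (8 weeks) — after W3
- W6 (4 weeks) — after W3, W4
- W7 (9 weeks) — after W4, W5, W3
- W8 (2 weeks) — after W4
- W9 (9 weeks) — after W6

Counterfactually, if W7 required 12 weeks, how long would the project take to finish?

Critical path before the change: W3→W5→W7 = 9+8+9 = 26 giving 26 weeks.
W7 lies on that path, so at 12 weeks the path becomes 29 weeks.
The critical path is still W3→W5→W7; finish is now 29 weeks.

29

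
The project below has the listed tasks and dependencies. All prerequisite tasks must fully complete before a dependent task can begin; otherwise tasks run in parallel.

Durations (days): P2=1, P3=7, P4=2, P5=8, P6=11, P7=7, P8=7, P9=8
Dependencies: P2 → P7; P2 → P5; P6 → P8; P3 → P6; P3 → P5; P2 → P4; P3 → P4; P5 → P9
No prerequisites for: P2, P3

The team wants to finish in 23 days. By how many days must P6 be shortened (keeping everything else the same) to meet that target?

Current finish: 25 days; target: 23.
P6 is on every critical path, so each day cut from P6 cuts the finish by one (this holds down to a finish of 23).
Need 25 − 23 = 2 days off P6 → P6 becomes 9 days, finish becomes 23.

2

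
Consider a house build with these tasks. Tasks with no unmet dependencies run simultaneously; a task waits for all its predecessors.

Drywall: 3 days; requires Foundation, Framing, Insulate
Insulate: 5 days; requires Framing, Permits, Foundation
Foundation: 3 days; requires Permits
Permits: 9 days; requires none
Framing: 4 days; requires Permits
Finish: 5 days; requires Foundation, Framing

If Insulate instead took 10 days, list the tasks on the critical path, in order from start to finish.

Permits, Framing, Insulate, Drywall

As given, the longest chain is Permits→Framing→Insulate→Drywall = 9+4+5+3 = 21, so the finish is 21 days.
Since Insulate is critical, the +5 change carries straight to that chain (now 26 days).
No other chain overtakes it, so the finish is 26 days.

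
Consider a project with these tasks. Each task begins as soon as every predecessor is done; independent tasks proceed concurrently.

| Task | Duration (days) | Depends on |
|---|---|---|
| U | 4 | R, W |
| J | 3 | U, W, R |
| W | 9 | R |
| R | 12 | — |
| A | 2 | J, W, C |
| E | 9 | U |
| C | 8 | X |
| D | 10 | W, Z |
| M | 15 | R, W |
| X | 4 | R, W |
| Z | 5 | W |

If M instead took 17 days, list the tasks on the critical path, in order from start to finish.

R, W, M

The binding path is R→W→M = 12+9+15 = 36; finish at 36 days.
M lies on that path, so at 17 days the path becomes 38 days.
The critical path is still R→W→M; finish is now 38 days.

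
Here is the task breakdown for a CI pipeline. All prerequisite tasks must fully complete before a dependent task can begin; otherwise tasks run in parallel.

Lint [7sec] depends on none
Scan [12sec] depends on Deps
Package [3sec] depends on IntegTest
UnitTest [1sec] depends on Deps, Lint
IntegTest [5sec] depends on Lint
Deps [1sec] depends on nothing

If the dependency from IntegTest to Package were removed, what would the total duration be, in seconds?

13

With the dependency in place, Lint→IntegTest→Package = 7+5+3 = 15 sets the finish at 15 seconds.
Without IntegTest→Package, Package's earliest start moves from 12 to 0.
New critical path: Deps→Scan = 1+12 = 13 ⇒ 13 seconds.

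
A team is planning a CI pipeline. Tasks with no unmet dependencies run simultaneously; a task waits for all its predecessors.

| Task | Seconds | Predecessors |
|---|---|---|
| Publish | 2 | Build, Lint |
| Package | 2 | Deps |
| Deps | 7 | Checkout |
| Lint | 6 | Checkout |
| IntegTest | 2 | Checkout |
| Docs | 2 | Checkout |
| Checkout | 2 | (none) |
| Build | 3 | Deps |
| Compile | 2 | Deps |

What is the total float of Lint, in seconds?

4

Critical path: Checkout→Deps→Build→Publish = 2+7+3+2 = 14, so the finish is 14 seconds.
Longest path through Lint: 10 seconds (earliest finish 8, latest finish 12).
Slack of Lint = 6 − 2 = 4 seconds.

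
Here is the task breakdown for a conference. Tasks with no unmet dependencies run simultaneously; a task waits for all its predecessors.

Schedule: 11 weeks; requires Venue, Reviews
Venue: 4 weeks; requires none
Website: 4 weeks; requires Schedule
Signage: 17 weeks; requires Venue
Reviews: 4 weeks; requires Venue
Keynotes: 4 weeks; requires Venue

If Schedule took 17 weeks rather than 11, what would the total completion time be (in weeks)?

The binding path is Venue→Reviews→Schedule→Website = 4+4+11+4 = 23; finish at 23 weeks.
Since Schedule is critical, the +6 change carries straight to that chain (now 29 weeks).
The critical path is still Venue→Reviews→Schedule→Website; finish is now 29 weeks.

29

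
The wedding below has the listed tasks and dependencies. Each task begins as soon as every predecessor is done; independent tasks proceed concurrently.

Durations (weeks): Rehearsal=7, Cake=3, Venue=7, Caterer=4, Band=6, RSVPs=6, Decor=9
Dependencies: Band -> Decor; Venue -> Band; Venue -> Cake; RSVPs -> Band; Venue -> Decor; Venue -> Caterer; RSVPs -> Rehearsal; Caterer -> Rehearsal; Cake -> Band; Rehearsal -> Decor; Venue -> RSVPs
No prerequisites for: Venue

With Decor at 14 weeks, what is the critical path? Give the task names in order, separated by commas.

Actual critical path: Venue→RSVPs→Rehearsal→Decor = 7+6+7+9 = 29 ⇒ 29 weeks.
Decor is on the critical path; changing it to 14 makes that path 34 weeks.
No other chain overtakes it, so the finish is 34 weeks.

Venue, RSVPs, Rehearsal, Decor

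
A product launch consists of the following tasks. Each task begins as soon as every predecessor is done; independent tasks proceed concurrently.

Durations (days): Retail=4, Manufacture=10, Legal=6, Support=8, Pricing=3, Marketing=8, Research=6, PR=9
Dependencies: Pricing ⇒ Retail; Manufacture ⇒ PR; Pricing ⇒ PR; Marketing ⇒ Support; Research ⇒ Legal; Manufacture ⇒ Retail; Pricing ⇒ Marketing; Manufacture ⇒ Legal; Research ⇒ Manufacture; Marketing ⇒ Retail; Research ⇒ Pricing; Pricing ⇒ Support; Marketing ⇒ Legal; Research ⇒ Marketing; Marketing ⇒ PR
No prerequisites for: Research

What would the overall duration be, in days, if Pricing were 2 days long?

As given, the longest chain is Research→Pricing→Marketing→PR = 6+3+8+9 = 26, so the finish is 26 days.
Pricing is on the critical path; changing it to 2 makes that path 25 days.
The binding chain switches to Research→Manufacture→PR = 6+10+9 = 25; finish 25 days.

25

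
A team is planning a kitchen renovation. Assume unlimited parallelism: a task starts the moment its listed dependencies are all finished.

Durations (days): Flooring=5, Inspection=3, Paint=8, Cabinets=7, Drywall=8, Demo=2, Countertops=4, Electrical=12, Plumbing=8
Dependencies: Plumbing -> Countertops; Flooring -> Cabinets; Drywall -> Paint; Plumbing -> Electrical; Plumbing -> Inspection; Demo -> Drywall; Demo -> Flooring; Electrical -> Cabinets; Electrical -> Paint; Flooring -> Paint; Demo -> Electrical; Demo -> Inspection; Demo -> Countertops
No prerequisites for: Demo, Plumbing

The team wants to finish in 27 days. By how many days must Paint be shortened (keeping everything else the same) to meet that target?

1

Current finish: 28 days; target: 27.
Paint is on every critical path, so each day cut from Paint cuts the finish by one (this holds down to a finish of 27).
Need 28 − 27 = 1 day off Paint → Paint becomes 7 days, finish becomes 27.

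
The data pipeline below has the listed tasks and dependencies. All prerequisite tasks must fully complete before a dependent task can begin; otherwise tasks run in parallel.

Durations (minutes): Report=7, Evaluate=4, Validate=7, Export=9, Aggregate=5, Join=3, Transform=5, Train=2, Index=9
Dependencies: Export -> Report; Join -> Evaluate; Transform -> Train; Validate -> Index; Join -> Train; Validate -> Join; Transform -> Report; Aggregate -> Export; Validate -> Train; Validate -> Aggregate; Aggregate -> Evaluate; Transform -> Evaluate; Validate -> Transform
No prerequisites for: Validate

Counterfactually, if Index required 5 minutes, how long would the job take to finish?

28

As given, the longest chain is Validate→Aggregate→Export→Report = 7+5+9+7 = 28, so the finish is 28 minutes.
Index has 12 minutes of float (longest path through it is 16).
The critical path is still Validate→Aggregate→Export→Report; finish is now 28 minutes.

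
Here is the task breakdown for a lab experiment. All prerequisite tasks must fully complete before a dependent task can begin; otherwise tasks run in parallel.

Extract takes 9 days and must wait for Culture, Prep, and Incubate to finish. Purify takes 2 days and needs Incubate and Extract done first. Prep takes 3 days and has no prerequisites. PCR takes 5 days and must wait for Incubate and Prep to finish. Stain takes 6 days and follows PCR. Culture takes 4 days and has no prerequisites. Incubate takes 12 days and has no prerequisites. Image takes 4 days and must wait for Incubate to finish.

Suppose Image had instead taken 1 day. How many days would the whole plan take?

23

The binding path is Incubate→Extract→Purify = 12+9+2 = 23; finish at 23 days.
Image has 7 days of float (longest path through it is 16).
The critical path is still Incubate→Extract→Purify; finish is now 23 days.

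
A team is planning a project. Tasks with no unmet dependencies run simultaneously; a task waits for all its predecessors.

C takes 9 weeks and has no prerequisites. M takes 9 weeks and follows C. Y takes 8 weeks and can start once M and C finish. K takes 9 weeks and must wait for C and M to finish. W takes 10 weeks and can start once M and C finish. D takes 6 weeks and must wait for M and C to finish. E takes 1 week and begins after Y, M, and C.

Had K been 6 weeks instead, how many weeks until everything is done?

28

The binding path is C→M→W = 9+9+10 = 28; finish at 28 weeks.
K is off the critical path — its longest chain is 27 weeks, giving 1 of slack.
That remains the longest chain; total 28 weeks.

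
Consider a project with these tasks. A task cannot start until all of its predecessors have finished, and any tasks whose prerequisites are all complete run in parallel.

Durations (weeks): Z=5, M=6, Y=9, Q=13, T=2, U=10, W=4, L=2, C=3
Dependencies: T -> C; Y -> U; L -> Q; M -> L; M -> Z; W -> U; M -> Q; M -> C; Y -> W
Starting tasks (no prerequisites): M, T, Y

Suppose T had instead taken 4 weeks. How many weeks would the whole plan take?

23

The binding path is Y→W→U = 9+4+10 = 23; finish at 23 weeks.
The longest path through T is only 5 weeks, so T has float 18.
That remains the longest chain; total 23 weeks.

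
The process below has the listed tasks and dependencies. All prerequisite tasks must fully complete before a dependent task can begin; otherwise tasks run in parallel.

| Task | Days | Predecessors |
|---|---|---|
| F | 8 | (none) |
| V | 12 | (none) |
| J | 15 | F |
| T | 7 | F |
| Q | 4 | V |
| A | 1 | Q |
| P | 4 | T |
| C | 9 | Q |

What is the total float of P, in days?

Critical path: V→Q→C = 12+4+9 = 25, so the finish is 25 days.
P finishes as early as 19 and must finish by 25.
So P can slip 25 − 19 = 6 days.

6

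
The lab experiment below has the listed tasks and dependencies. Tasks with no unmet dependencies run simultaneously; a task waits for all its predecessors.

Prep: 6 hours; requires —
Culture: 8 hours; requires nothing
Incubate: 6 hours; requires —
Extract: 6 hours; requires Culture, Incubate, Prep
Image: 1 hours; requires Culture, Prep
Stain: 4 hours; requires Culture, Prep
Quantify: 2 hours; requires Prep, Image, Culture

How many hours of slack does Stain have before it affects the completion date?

Critical path: Culture→Extract = 8+6 = 14, so the finish is 14 hours.
Stain finishes as early as 12 and must finish by 14.
Float = 14 − 12 = 2.

2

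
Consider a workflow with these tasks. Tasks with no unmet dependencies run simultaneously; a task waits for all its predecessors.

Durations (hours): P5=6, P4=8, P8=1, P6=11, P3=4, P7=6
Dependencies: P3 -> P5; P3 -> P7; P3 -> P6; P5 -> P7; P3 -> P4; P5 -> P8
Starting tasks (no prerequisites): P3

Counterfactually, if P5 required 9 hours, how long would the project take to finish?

Actual critical path: P3→P5→P7 = 4+6+6 = 16 ⇒ 16 hours.
P5 lies on that path, so at 9 hours the path becomes 19 hours.
No other chain overtakes it, so the finish is 19 hours.

19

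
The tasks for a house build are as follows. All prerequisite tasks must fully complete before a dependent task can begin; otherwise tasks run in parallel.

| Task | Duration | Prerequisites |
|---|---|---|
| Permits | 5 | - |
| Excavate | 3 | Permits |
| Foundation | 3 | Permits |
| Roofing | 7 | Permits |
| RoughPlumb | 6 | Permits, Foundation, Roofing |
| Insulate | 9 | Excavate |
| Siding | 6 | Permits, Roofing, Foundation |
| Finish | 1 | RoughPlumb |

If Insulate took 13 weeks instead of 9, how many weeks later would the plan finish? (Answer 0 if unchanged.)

2

Baseline: Permits→Roofing→RoughPlumb→Finish = 5+7+6+1 = 19 → 19 weeks.
Insulate has 2 weeks of float (longest path through it is 17).
Now Permits→Excavate→Insulate = 5+3+13 = 21 is longest, so the finish becomes 21 weeks.
Change in finish: 21 − 19 = +2 weeks.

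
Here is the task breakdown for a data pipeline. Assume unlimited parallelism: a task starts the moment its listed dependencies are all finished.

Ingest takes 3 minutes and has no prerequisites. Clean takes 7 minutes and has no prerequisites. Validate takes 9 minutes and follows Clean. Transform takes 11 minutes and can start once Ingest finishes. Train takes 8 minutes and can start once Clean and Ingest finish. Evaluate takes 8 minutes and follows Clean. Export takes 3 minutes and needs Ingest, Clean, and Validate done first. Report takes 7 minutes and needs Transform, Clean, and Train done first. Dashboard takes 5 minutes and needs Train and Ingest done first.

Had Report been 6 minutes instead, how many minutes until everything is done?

21

The binding path is Clean→Train→Report = 7+8+7 = 22; finish at 22 minutes.
Report is on the critical path; changing it to 6 makes that path 21 minutes.
No other chain overtakes it, so the finish is 21 minutes.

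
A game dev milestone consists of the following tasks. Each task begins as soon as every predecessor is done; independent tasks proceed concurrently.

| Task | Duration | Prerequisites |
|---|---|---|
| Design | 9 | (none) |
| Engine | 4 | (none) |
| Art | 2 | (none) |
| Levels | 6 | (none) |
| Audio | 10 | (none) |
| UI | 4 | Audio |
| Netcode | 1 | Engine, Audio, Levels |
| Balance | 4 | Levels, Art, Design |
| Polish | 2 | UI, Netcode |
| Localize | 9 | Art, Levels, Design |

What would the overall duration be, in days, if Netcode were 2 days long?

18

Baseline: Design→Localize = 9+9 = 18 → 18 days.
The longest path through Netcode is only 13 days, so Netcode has float 5.
No other chain overtakes it, so the finish is 18 days.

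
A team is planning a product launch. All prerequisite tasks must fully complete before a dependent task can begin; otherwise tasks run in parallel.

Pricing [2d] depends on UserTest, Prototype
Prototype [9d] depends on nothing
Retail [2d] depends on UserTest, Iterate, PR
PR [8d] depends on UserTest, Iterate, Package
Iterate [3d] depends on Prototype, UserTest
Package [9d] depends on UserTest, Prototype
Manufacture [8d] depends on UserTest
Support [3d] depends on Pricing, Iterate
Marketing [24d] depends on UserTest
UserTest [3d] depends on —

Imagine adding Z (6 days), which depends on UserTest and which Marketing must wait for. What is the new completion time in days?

Originally the project takes 28 days.
With Z inserted, Marketing now waits for max(UserTest, Z).
New critical path: UserTest→Z→Marketing = 3+6+24 = 33 ⇒ 33 days.

33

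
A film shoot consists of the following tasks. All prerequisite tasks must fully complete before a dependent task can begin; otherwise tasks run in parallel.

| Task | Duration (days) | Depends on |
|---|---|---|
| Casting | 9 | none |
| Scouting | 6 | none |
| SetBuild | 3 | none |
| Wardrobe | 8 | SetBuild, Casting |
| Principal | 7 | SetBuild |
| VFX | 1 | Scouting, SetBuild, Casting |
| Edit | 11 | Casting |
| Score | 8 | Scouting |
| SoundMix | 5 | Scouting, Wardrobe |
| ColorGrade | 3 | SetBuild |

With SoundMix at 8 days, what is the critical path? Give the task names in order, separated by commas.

As given, the longest chain is Casting→Wardrobe→SoundMix = 9+8+5 = 22, so the finish is 22 days.
SoundMix lies on that path, so at 8 days the path becomes 25 days.
No other chain overtakes it, so the finish is 25 days.

Casting, Wardrobe, SoundMix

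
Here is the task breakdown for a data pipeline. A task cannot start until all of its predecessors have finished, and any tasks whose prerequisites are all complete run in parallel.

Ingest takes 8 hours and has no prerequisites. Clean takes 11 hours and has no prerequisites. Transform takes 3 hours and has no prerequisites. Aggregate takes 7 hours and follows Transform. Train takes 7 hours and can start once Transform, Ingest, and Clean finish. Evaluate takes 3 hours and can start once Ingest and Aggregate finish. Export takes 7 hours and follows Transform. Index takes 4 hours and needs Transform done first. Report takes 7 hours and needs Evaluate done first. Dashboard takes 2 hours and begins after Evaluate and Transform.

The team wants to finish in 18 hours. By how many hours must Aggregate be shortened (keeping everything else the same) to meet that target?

Current finish: 20 hours; target: 18.
Aggregate is on every critical path, so each hour cut from Aggregate cuts the finish by one (this holds down to a finish of 18).
Need 20 − 18 = 2 hours off Aggregate → Aggregate becomes 5 hours, finish becomes 18.

2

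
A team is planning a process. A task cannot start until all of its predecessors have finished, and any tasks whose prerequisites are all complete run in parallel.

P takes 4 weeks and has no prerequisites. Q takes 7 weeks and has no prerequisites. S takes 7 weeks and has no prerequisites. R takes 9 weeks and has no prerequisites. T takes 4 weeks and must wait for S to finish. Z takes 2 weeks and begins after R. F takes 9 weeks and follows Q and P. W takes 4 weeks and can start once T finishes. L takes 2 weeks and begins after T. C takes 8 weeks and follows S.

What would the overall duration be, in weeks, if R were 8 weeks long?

Actual critical path: Q→F = 7+9 = 16 ⇒ 16 weeks.
R is off the critical path — its longest chain is 11 weeks, giving 5 of slack.
That remains the longest chain; total 16 weeks.

16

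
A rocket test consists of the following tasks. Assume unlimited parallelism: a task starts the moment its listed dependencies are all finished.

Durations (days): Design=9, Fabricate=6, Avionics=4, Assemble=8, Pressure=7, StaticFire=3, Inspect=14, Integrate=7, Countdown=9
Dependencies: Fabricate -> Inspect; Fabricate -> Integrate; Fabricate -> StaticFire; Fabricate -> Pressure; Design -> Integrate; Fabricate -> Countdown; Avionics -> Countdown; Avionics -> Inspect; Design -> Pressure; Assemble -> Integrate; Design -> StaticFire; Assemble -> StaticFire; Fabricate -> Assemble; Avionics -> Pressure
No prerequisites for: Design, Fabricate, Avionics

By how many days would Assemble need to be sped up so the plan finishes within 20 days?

1

Current finish: 21 days; target: 20.
Assemble is on every critical path, so each day cut from Assemble cuts the finish by one (this holds down to a finish of 20).
Need 21 − 20 = 1 day off Assemble → Assemble becomes 7 days, finish becomes 20.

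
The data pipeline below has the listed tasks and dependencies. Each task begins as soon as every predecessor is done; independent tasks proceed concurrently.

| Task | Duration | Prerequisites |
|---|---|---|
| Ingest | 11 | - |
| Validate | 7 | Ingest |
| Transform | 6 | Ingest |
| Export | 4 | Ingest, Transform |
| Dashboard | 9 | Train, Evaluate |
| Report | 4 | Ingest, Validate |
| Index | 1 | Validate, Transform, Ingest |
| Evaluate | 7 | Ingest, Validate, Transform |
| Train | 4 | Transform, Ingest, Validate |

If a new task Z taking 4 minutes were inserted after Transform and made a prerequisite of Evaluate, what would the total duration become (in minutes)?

37

Originally the project takes 34 minutes.
With Z inserted, Evaluate now waits for max(Ingest, Validate, Transform, Z).
New critical path: Ingest→Transform→Z→Evaluate→Dashboard = 11+6+4+7+9 = 37 ⇒ 37 minutes.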